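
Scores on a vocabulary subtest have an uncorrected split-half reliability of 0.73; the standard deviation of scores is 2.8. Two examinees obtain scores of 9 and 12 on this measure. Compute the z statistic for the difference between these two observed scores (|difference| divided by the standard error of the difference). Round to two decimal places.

Full-length reliability (Spearman-Brown) = 2(0.73)/(1+0.73) ≈ 0.8439
The standard error of measurement is 2.8000×√(1 − 0.8439) ≈ 2.8000×0.3951 ≈ 1.1062.
SE_diff = SEM × √2 ≈ 1.1062 × 1.4142 ≈ 1.5643
z = |9 − 12| / 1.5643 = 3 / 1.5643 ≈ 1.9177

1.92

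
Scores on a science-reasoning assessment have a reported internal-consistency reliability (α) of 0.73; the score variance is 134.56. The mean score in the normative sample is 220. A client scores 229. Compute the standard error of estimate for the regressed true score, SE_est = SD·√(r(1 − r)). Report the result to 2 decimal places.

5.15

SD = √134.56 ≈ 11.6000
SE_est = SD × √(r(1 − r)) = 11.6000 × √0.1971 ≈ 11.6000 × 0.4440 ≈ 5.1499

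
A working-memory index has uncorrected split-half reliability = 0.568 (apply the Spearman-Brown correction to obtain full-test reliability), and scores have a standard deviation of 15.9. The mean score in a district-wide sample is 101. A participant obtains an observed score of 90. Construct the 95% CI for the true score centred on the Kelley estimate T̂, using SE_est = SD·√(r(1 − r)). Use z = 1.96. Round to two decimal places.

[79.11, 106.95]

r_full = 2·0.568 / (1 + 0.568) ≃ 0.7245
T̂ = 0.7245(90) + 0.2755(101) ≃ 93.0306
SE_est = SD · √(r(1 − r)) = 15.9000 · √0.1996 ≃ 15.9000 · 0.4468 ≃ 7.1037
95% CI: 93.0306 ± 13.9232 ≃ (79.1074, 106.9538)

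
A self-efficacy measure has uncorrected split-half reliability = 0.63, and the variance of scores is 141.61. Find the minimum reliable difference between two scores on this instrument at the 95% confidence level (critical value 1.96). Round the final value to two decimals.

SD = √141.61 ≈ 11.9000
Full-length reliability (Spearman-Brown) = 2(0.63)/(1+0.63) ≈ 0.7730
SEM = 11.9000 * √(1 − 0.7730) = 11.9000 * √0.2270 ≈ 11.9000 * 0.4764 ≈ 5.6696
SE_diff = SEM * √2 ≈ 5.6696 * 1.4142 ≈ 8.0181
Smallest detectable difference = 1.96*8.0181 ≈ 15.7154

15.72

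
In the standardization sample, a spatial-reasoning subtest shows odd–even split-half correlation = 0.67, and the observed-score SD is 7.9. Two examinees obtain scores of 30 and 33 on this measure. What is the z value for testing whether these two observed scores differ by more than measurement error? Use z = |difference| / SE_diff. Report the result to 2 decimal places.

0.60

Full-length reliability (Spearman-Brown) = 2(0.67)/(1+0.67) ≈ 0.802
SEM = 7.900·√(1 − 0.802) ≈ 3.512
SE_diff = SEM · √2 ≈ 3.512 · 1.414 ≈ 4.966
z = |30 − 33| / 4.966 = 3 / 4.966 ≈ 0.604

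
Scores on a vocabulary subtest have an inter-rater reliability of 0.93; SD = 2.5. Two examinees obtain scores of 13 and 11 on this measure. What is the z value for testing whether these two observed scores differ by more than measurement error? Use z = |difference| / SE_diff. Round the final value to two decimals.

The standard error of measurement is 2.500*√(1 − 0.930) ≃ 2.500*0.265 ≃ 0.661.
SE_diff = SEM * √2 ≃ 0.661 * 1.414 ≃ 0.935
z = |13 − 11| / 0.935 = 2 / 0.935 ≃ 2.138

2.14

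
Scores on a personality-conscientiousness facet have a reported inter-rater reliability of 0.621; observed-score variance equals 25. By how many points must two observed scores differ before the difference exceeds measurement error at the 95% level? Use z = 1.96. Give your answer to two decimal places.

σ = 25^(1/2) = 5.000
SEM = 5.000·√(1 − 0.621) ≃ 3.078
SE_diff = √2 · SEM ≃ 4.353
Smallest detectable difference = 1.96·4.353 ≃ 8.532

8.53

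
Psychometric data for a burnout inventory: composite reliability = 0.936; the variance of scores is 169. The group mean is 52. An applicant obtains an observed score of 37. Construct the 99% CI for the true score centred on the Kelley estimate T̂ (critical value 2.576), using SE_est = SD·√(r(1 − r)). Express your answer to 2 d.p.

[29.76, 46.16]

SD = √169 ≃ 13.0000
Estimated true score = 0.9360*37 + (1 − 0.9360)*52 ≃ 37.9600
SE_est = 13.0000*√(0.9360*0.0640) ≃ 3.1818
99% CI: 37.9600 ± 8.1963 ≃ (29.7637, 46.1563)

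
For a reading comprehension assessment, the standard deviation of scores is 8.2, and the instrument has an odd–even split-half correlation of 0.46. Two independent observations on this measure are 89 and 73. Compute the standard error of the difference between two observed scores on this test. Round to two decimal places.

7.05

Spearman-Brown: r = 2(0.46) / (1 + 0.46) = 0.920 / 1.460 ≈ 0.630
The standard error of measurement is 8.200×√(1 − 0.630) ≈ 8.200×0.608 ≈ 4.987.
SE_diff = SEM × √2 ≈ 4.987 × 1.414 ≈ 7.053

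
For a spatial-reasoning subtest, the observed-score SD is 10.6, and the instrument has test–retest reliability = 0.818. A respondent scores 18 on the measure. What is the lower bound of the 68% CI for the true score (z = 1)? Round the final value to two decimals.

13.48

SEM = 10.60000*√(1 − 0.81800) ≈ 4.52211
1 * SEM ≈ 4.52211
Lower limit = 18 − 4.52211 ≈ 13.47789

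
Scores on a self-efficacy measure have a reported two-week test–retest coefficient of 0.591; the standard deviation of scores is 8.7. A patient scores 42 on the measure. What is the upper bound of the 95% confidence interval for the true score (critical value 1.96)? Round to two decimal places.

52.91

SEM = 8.700*√(1 − 0.591) ≃ 5.564
1.96 * SEM ≃ 10.905
Upper limit = 42 + 10.905 ≃ 52.905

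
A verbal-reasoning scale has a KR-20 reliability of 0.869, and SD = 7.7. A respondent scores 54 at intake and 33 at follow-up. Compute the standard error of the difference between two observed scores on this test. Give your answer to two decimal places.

3.94

The standard error of measurement is 7.700·√(1 − 0.869) ≈ 7.700·0.362 ≈ 2.787.
Standard error of the difference = 2.787·√2 ≈ 3.941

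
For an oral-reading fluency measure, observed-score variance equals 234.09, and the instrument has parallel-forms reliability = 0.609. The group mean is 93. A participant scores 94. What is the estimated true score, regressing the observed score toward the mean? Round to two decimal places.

T̂ = r·X + (1 − r)·M = 0.6090×94 + 0.3910×93 = 57.2460 + 36.3630 ≈ 93.6090

93.61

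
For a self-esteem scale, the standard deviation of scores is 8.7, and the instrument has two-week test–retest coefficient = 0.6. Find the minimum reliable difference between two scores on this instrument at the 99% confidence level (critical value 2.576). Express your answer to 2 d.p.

SEM = 8.7000 × √(1 − 0.6000) = 8.7000 × √0.4000 ≈ 8.7000 × 0.6325 ≈ 5.5024
SE_diff = SEM × √2 ≈ 5.5024 × 1.4142 ≈ 7.7815
Minimum reliable difference = 2.576 × SE_diff ≈ 2.576 × 7.7815 ≈ 20.0452

20.05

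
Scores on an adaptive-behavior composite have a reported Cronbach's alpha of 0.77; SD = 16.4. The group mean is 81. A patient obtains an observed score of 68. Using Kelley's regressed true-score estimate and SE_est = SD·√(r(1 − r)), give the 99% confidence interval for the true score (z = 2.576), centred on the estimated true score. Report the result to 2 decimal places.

[53.21, 88.77]

T̂ = 0.770(68) + 0.230(81) ≈ 70.990
SE_est = SD · √(r(1 − r)) = 16.400 · √0.177 ≈ 16.400 · 0.421 ≈ 6.902
99% CI: 70.990 ± 17.779 ≈ (53.211, 88.769)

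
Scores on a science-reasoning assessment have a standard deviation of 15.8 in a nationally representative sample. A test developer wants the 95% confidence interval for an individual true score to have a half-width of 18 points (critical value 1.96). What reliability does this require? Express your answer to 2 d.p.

Required SEM = 18 / 1.96 ≈ 9.1837
r = 1 − (9.1837/15.8)² ≈ 1 − 0.3378 ≈ 0.6622

0.66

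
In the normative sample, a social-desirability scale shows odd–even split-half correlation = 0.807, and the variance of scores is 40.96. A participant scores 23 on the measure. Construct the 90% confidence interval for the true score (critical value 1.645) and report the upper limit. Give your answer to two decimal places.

26.44

σ = 40.96^(1/2) = 6.400
Full-length reliability (Spearman-Brown) = 2(0.807)/(1+0.807) ≃ 0.893
SEM = 6.400 · √(1 − 0.893) = 6.400 · √0.107 ≃ 6.400 · 0.327 ≃ 2.092
Half-width = 1.645·2.092 ≃ 3.441
Upper limit = 23 + 3.441 ≃ 26.441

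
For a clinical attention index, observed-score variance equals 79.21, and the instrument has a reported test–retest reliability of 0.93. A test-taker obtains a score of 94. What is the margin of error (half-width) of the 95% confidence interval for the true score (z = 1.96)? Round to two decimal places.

σ = 79.21^(1/2) = 8.900
SEM = 8.900*√(1 − 0.930) ≈ 2.355
Half-width = 1.96*2.355 ≈ 4.615

4.62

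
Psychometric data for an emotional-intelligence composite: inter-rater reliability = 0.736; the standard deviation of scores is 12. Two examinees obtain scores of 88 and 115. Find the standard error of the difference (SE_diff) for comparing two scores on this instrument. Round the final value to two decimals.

8.72

SEM = 12.0000 × √(1 − 0.7360) = 12.0000 × √0.2640 ≈ 12.0000 × 0.5138 ≈ 6.1657
SE_diff = SEM × √2 ≈ 6.1657 × 1.4142 ≈ 8.7196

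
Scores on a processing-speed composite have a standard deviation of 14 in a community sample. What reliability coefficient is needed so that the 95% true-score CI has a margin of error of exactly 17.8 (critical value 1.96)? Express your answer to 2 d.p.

Required SEM = 17.8 / 1.96 ≈ 9.082
r = 1 − (SEM / SD)² = 1 − (9.082 / 14)² ≈ 1 − 0.421 ≈ 0.579

0.58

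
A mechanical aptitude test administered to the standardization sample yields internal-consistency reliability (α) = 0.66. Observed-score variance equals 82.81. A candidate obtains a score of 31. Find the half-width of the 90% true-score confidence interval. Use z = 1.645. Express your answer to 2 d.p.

8.73

SD = √82.81 ≈ 9.1000
SEM = 9.1000 · √(1 − 0.6600) = 9.1000 · √0.3400 ≈ 9.1000 · 0.5831 ≈ 5.3062
1.645 · SEM ≈ 8.7286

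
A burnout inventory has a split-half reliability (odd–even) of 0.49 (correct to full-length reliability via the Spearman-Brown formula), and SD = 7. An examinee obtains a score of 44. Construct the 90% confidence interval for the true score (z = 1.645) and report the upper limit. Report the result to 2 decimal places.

50.74

Full-length reliability (Spearman-Brown) = 2(0.49)/(1+0.49) ≈ 0.6577
The standard error of measurement is 7.0000×√(1 − 0.6577) ≈ 7.0000×0.5850 ≈ 4.0953.
Margin = 1.645 × 4.0953 ≈ 6.7368
Upper bound: 44 + 6.7368 = 50.7368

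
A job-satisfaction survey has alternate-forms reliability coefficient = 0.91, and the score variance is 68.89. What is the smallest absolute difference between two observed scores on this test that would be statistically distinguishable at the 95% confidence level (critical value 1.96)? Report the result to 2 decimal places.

6.90

SD = √68.89 = 8.30000
SEM = 8.30000 * √(1 − 0.91000) = 8.30000 * √0.09000 ≃ 8.30000 * 0.30000 ≃ 2.49000
Standard error of the difference = 2.49000·√2 ≃ 3.52139
Minimum reliable difference = 1.96 * SE_diff ≃ 1.96 * 3.52139 ≃ 6.90193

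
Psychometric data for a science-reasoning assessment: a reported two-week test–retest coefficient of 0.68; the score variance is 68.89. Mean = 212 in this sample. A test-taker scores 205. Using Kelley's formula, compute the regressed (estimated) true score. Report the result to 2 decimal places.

207.24

Estimated true score = 0.6800·205 + (1 − 0.6800)·212 ≃ 207.2400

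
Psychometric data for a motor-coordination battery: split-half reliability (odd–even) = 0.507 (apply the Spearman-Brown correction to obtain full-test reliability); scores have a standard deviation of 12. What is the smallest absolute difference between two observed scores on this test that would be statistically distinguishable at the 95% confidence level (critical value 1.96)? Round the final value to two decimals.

19.02

Spearman-Brown: r = 2(0.507) / (1 + 0.507) = 1.01400 / 1.50700 ≈ 0.67286
SEM = 12.00000 * √(1 − 0.67286) = 12.00000 * √0.32714 ≈ 12.00000 * 0.57196 ≈ 6.86354
SE_diff = √2 * SEM ≈ 9.70651
Minimum reliable difference = 1.96 * SE_diff ≈ 1.96 * 9.70651 ≈ 19.02476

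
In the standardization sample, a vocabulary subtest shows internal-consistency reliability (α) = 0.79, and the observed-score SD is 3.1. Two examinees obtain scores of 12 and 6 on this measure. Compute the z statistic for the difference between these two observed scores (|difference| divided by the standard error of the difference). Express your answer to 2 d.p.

SEM = 3.10000 · √(1 − 0.79000) = 3.10000 · √0.21000 ≃ 3.10000 · 0.45826 ≃ 1.42060
SE_diff = √2 · SEM ≃ 2.00903
z = 6 / 2.00903 ≃ 2.98652

2.99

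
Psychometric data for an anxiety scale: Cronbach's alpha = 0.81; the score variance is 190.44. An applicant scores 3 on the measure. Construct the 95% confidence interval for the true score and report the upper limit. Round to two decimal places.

14.79

SD = √190.44 = 13.80000
The standard error of measurement is 13.80000·√(1 − 0.81000) ≃ 13.80000·0.43589 ≃ 6.01528.
Margin = 1.96 · 6.01528 ≃ 11.78995
Upper limit = 3 + 11.78995 ≃ 14.78995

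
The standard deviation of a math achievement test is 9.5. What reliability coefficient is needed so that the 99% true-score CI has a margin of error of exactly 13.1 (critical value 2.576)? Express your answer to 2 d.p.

0.71

Required SEM = 13.1 / 2.576 ≈ 5.0854
Required reliability = 1 − (SEM/SD)² = 1 − 0.2866 ≈ 0.7134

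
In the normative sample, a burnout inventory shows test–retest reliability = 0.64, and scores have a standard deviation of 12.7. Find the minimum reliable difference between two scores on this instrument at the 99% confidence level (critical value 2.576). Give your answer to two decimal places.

The standard error of measurement is 12.700×√(1 − 0.640) ≃ 12.700×0.600 ≃ 7.620.
SE_diff = √2 × SEM ≃ 10.776
Smallest detectable difference = 2.576×10.776 ≃ 27.760

27.76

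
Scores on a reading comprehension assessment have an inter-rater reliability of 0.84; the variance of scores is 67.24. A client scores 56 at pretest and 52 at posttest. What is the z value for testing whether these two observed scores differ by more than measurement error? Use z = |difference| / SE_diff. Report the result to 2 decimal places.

SD = √67.24 = 8.2000
The standard error of measurement is 8.2000×√(1 − 0.8400) ≈ 8.2000×0.4000 ≈ 3.2800.
SE_diff = SEM × √2 ≈ 3.2800 × 1.4142 ≈ 4.6386
z = |56 − 52| / 4.6386 = 4 / 4.6386 ≈ 0.8623

0.86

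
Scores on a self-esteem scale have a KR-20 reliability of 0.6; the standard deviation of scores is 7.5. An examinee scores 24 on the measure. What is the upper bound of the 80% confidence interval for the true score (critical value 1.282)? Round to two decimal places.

SEM = 7.5000*√(1 − 0.6000) ≈ 4.7434
1.282 * SEM ≈ 6.0811
Upper bound: 24 + 6.0811 = 30.0811

30.08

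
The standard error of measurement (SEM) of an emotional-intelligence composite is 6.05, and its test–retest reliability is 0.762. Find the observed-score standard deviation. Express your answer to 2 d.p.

12.40

σ = SEM·(1 − r)^(−1/2) ≈ 6.05*2.0498 ≈ 12.4013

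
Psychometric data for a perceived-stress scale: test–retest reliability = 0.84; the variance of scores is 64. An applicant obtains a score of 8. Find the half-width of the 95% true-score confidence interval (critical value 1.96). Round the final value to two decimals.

6.27

SD = √64 = 8.00000
The standard error of measurement is 8.00000*√(1 − 0.84000) ≈ 8.00000*0.40000 ≈ 3.20000.
Margin = 1.96 * 3.20000 ≈ 6.27200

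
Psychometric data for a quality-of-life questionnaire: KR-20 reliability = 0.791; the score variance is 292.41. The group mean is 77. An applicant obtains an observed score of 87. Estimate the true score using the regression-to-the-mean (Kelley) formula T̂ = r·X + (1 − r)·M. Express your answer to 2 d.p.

T̂ = r·X + (1 − r)·M = 0.7910×87 + 0.2090×77 = 68.8170 + 16.0930 ≈ 84.9100

84.91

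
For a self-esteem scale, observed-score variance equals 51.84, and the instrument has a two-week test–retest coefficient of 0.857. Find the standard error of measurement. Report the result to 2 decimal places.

σ = 51.84^(1/2) = 7.20000
SEM = 7.20000×√(1 − 0.85700) ≈ 2.72270

2.72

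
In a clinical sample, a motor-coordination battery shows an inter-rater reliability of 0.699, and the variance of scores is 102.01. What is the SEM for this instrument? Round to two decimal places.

σ = 102.01^(1/2) = 10.1000
The standard error of measurement is 10.1000*√(1 − 0.6990) ≈ 10.1000*0.5486 ≈ 5.5412.

5.54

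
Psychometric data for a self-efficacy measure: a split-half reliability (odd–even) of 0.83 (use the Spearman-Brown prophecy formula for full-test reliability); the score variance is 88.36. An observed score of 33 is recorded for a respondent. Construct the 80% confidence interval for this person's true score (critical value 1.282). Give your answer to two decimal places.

[29.33, 36.67]

SD = √88.36 ≈ 9.4000
r_full = 2·0.83 / (1 + 0.83) ≈ 0.9071
The standard error of measurement is 9.4000·√(1 − 0.9071) ≈ 9.4000·0.3048 ≈ 2.8650.
1.282 · SEM ≈ 3.6729
CI = 33 ± 3.6729 → [29.3271, 36.6729]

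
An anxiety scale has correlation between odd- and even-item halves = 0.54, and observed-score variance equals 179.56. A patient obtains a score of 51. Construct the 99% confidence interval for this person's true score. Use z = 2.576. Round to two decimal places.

σ = 179.56^(1/2) = 13.400
Spearman-Brown: r = 2(0.54) / (1 + 0.54) = 1.080 / 1.540 ≈ 0.701
The standard error of measurement is 13.400·√(1 − 0.701) ≈ 13.400·0.547 ≈ 7.324.
Half-width = 2.576·7.324 ≈ 18.866
Interval: (32.134, 69.866)

[32.13, 69.87]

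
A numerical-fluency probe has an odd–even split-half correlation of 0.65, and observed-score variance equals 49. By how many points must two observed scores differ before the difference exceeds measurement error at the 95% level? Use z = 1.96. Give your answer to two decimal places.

SD = √49 = 7.00000
Spearman-Brown: r = 2(0.65) / (1 + 0.65) = 1.30000 / 1.65000 ≈ 0.78788
SEM = 7.00000×√(1 − 0.78788) ≈ 3.22396
SE_diff = SEM × √2 ≈ 3.22396 × 1.41421 ≈ 4.55937
Smallest detectable difference = 1.96×4.55937 ≈ 8.93637

8.94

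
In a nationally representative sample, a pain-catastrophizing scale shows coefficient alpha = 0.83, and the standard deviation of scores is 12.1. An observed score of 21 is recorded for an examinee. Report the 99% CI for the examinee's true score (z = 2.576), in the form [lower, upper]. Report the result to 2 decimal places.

[8.15, 33.85]

The standard error of measurement is 12.100×√(1 − 0.830) ≈ 12.100×0.412 ≈ 4.989.
Half-width = 2.576×4.989 ≈ 12.852
99% CI: 21 ± 12.852 = [8.148, 33.852]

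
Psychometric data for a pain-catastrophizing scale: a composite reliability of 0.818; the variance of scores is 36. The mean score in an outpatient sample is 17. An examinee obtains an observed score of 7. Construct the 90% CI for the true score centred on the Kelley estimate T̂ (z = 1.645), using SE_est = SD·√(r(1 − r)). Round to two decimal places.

[5.01, 12.63]

SD = √36 ≈ 6.00000
T̂ = r·X + (1 − r)·M = 0.81800×7 + 0.18200×17 = 5.72600 + 3.09400 ≈ 8.82000
SE_est = 6.00000·√[r(1 − r)] ≈ 2.31507
CI = 8.82000 ± 1.645 × 2.31507 → [5.01171, 12.62829]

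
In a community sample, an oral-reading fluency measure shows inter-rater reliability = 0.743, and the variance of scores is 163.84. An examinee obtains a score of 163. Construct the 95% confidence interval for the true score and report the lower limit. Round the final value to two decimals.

150.28

SD = √163.84 = 12.800
The standard error of measurement is 12.800*√(1 − 0.743) ≈ 12.800*0.507 ≈ 6.489.
Half-width = 1.96*6.489 ≈ 12.718
Lower limit = 163 − 12.718 ≈ 150.282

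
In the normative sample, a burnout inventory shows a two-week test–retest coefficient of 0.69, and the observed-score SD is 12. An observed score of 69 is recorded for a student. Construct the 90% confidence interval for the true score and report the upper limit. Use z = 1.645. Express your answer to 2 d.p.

79.99

SEM = 12.0000·√(1 − 0.6900) ≈ 6.6813
1.645 · SEM ≈ 10.9908
Upper bound: 69 + 10.9908 = 79.9908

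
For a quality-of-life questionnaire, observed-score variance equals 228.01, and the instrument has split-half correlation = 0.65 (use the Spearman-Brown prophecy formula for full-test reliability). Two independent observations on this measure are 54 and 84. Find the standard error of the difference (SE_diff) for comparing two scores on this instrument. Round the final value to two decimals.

SD = √228.01 ≈ 15.10000
Full-length reliability (Spearman-Brown) = 2(0.65)/(1+0.65) ≈ 0.78788
SEM = 15.10000·√(1 − 0.78788) ≈ 6.95455
SE_diff = √2 · SEM ≈ 9.83522

9.84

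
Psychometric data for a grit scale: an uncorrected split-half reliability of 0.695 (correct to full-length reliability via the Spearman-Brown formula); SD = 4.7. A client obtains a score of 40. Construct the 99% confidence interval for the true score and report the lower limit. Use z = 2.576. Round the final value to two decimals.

34.86

Spearman-Brown: r = 2(0.695) / (1 + 0.695) = 1.390 / 1.695 ≈ 0.820
SEM = 4.700 * √(1 − 0.820) = 4.700 * √0.180 ≈ 4.700 * 0.424 ≈ 1.994
Margin = 2.576 * 1.994 ≈ 5.136
Lower limit = 40 − 5.136 ≈ 34.864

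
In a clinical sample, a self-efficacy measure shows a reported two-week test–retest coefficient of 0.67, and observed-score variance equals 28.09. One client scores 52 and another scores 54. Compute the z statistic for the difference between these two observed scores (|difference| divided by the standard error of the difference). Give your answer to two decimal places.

0.46

SD = √28.09 ≈ 5.3000
The standard error of measurement is 5.3000·√(1 − 0.6700) ≈ 5.3000·0.5745 ≈ 3.0446.
SE_diff = √2 · SEM ≈ 4.3057
z = |52 − 54| / 4.3057 = 2 / 4.3057 ≈ 0.4645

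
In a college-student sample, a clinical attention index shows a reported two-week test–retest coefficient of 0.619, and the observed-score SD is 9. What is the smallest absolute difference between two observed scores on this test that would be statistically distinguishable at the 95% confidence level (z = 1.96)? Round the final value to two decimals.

SEM = 9.0000 * √(1 − 0.6190) = 9.0000 * √0.3810 ≈ 9.0000 * 0.6173 ≈ 5.5553
SE_diff = SEM * √2 ≈ 5.5553 * 1.4142 ≈ 7.8563
Minimum reliable difference = 1.96 * SE_diff ≈ 1.96 * 7.8563 ≈ 15.3984

15.40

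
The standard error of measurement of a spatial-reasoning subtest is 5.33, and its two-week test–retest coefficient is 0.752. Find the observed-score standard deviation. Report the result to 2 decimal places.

10.70

SD = 5.33 / √(1 − 0.752) ≃ 10.70290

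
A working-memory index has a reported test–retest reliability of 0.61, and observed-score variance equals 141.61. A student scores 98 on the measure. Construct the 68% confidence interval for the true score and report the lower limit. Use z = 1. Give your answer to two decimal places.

SD = √141.61 = 11.90000
SEM = 11.90000×√(1 − 0.61000) ≃ 7.43155
Half-width = 1×7.43155 ≃ 7.43155
Lower limit = 98 − 7.43155 ≃ 90.56845

90.57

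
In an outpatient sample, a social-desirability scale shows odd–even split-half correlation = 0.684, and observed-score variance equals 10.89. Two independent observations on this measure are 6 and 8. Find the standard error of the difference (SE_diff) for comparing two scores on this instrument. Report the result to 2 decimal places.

SD = √10.89 ≈ 3.3000
Spearman-Brown: r = 2(0.684) / (1 + 0.684) = 1.3680 / 1.6840 ≈ 0.8124
SEM = 3.3000 × √(1 − 0.8124) = 3.3000 × √0.1876 ≈ 3.3000 × 0.4332 ≈ 1.4295
SE_diff = SEM × √2 ≈ 1.4295 × 1.4142 ≈ 2.0216

2.02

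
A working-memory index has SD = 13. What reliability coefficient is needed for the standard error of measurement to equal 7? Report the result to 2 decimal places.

r = 1 − (7.000/13)² ≈ 1 − 0.290 ≈ 0.710

0.71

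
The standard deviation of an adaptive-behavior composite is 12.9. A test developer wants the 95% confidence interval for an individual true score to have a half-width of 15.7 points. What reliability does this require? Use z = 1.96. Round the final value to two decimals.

Required SEM = 15.7 / 1.96 ≈ 8.010
r = 1 − (SEM / SD)² = 1 − (8.010 / 12.9)² ≈ 1 − 0.386 ≈ 0.614

0.61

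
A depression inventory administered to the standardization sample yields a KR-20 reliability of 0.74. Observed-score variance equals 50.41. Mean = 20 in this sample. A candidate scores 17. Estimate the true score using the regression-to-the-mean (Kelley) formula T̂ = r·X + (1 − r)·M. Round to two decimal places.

17.78

T̂ = r·X + (1 − r)·M = 0.740·17 + 0.260·20 = 12.580 + 5.200 ≈ 17.780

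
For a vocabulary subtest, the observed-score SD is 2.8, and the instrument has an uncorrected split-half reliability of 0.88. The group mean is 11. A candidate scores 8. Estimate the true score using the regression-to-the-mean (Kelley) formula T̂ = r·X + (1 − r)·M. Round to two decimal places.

8.19

Full-length reliability (Spearman-Brown) = 2(0.88)/(1+0.88) ≈ 0.936
Estimated true score = 0.936*8 + (1 − 0.936)*11 ≈ 8.191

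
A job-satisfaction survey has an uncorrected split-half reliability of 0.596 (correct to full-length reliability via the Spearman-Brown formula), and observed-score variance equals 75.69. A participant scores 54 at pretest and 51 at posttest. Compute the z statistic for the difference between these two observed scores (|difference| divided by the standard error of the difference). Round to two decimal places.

0.48

SD = √75.69 ≈ 8.7000
Full-length reliability (Spearman-Brown) = 2(0.596)/(1+0.596) ≈ 0.7469
SEM = 8.7000 × √(1 − 0.7469) = 8.7000 × √0.2531 ≈ 8.7000 × 0.5031 ≈ 4.3772
Standard error of the difference = 4.3772·√2 ≈ 6.1903
z = 3 / 6.1903 ≈ 0.4846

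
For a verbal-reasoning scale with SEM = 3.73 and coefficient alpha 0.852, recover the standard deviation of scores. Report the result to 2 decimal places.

SD = SEM / √(1 − r) = 3.73 / √0.1480 ≈ 3.73 / 0.3847 ≈ 9.6957

9.70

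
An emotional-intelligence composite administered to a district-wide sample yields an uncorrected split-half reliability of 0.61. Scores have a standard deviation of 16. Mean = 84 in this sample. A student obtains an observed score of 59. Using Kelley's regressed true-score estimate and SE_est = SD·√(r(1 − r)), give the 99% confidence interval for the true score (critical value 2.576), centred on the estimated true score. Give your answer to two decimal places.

[47.40, 82.71]

Full-length reliability (Spearman-Brown) = 2(0.61)/(1+0.61) ≃ 0.75776
T̂ = r·X + (1 − r)·M = 0.75776×59 + 0.24224×84 ≃ 44.70807 + 20.34783 ≃ 65.05590
SE_est = SD × √(r(1 − r)) = 16.00000 × √0.18356 ≃ 16.00000 × 0.42844 ≃ 6.85498
CI = 65.05590 ± 2.576 × 6.85498 → [47.39747, 82.71433]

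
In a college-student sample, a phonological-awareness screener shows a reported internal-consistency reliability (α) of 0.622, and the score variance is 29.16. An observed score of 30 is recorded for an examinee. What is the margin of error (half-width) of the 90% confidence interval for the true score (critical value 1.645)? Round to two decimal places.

5.46

SD = √29.16 ≈ 5.40000
SEM = 5.40000×√(1 − 0.62200) ≈ 3.32001
Margin = 1.645 × 3.32001 ≈ 5.46142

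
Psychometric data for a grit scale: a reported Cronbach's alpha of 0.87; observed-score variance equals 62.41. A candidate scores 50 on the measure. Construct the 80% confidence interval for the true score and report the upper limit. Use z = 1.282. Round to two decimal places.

53.65

σ = 62.41^(1/2) = 7.90000
The standard error of measurement is 7.90000*√(1 − 0.87000) ≈ 7.90000*0.36056 ≈ 2.84839.
Half-width = 1.282*2.84839 ≈ 3.65163
Upper bound: 50 + 3.65163 = 53.65163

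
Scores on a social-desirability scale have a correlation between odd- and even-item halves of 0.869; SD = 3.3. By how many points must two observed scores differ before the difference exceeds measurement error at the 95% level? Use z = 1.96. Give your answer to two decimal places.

r_full = 2·0.869 / (1 + 0.869) ≈ 0.92991
SEM = 3.30000×√(1 − 0.92991) ≈ 0.87366
SE_diff = SEM × √2 ≈ 0.87366 × 1.41421 ≈ 1.23555
Minimum reliable difference = 1.96 × SE_diff ≈ 1.96 × 1.23555 ≈ 2.42168

2.42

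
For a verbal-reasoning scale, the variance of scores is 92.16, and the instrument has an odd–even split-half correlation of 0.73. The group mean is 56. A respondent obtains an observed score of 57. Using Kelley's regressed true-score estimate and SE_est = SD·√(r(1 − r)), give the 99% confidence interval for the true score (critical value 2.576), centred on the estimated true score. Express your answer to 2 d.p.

[47.87, 65.82]

SD = √92.16 ≈ 9.6000
Full-length reliability (Spearman-Brown) = 2(0.73)/(1+0.73) ≈ 0.8439
Estimated true score = 0.8439*57 + (1 − 0.8439)*56 ≈ 56.8439
SE_est = 9.6000·√[r(1 − r)] ≈ 3.4840
CI = 56.8439 ± 2.576 * 3.4840 → [47.8690, 65.8188]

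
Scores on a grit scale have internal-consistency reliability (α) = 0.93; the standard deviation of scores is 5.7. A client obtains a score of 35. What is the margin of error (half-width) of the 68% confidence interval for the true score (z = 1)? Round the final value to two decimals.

SEM = 5.7000 · √(1 − 0.9300) = 5.7000 · √0.0700 ≈ 5.7000 · 0.2646 ≈ 1.5081
Half-width = 1·1.5081 ≈ 1.5081

1.51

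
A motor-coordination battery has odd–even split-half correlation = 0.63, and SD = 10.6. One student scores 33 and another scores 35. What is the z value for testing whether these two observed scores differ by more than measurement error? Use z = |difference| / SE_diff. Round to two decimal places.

r_full = 2·0.63 / (1 + 0.63) ≈ 0.77301
SEM = 10.60000 * √(1 − 0.77301) = 10.60000 * √0.22699 ≈ 10.60000 * 0.47644 ≈ 5.05025
Standard error of the difference = 5.05025·√2 ≈ 7.14213
z = 2 / 7.14213 ≈ 0.28003

0.28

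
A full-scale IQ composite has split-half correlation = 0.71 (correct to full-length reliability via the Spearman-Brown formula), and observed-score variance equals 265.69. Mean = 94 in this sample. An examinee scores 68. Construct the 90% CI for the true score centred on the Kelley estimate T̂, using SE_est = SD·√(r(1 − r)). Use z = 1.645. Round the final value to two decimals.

SD = √265.69 = 16.3000
Full-length reliability (Spearman-Brown) = 2(0.71)/(1+0.71) ≈ 0.8304
T̂ = 0.8304(68) + 0.1696(94) ≈ 72.4094
SE_est = 16.3000·√[r(1 − r)] ≈ 6.1169
CI = 72.4094 ± 1.645 * 6.1169 → [62.3470, 82.4717]

[62.35, 82.47]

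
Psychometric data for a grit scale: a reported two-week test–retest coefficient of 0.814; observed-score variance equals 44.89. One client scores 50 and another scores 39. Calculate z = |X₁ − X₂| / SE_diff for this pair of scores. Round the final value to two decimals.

2.69

σ = 44.89^(1/2) = 6.70000
SEM = 6.70000·√(1 − 0.81400) ≈ 2.88956
Standard error of the difference = 2.88956·√2 ≈ 4.08645
z = |50 − 39| / 4.08645 = 11 / 4.08645 ≈ 2.69182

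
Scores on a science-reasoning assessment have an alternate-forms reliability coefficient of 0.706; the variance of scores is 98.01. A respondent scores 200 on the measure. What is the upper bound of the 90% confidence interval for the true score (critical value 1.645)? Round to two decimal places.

SD = √98.01 = 9.9000
SEM = 9.9000 * √(1 − 0.7060) = 9.9000 * √0.2940 ≈ 9.9000 * 0.5422 ≈ 5.3680
Margin = 1.645 * 5.3680 ≈ 8.8303
Upper bound: 200 + 8.8303 = 208.8303

208.83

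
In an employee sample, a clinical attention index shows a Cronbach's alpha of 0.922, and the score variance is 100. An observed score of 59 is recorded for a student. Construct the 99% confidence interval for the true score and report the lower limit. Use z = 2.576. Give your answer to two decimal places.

51.81

SD = √100 = 10.000
SEM = 10.000 * √(1 − 0.922) = 10.000 * √0.078 ≈ 10.000 * 0.279 ≈ 2.793
2.576 * SEM ≈ 7.194
Lower bound: 59 − 7.194 = 51.806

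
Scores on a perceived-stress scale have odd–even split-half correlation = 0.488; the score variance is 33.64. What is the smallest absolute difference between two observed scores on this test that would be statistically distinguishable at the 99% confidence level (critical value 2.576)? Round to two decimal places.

12.39

SD = √33.64 = 5.800
Spearman-Brown: r = 2(0.488) / (1 + 0.488) = 0.976 / 1.488 ≈ 0.656
SEM = 5.800 * √(1 − 0.656) = 5.800 * √0.344 ≈ 5.800 * 0.587 ≈ 3.402
SE_diff = SEM * √2 ≈ 3.402 * 1.414 ≈ 4.811
Minimum reliable difference = 2.576 * SE_diff ≈ 2.576 * 4.811 ≈ 12.394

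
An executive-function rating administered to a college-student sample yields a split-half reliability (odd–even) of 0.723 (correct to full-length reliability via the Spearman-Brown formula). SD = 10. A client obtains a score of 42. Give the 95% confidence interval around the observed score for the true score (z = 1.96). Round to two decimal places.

Full-length reliability (Spearman-Brown) = 2(0.723)/(1+0.723) ≈ 0.8392
SEM = 10.0000 * √(1 − 0.8392) = 10.0000 * √0.1608 ≈ 10.0000 * 0.4010 ≈ 4.0096
Margin = 1.96 * 4.0096 ≈ 7.8587
Interval: (34.1413, 49.8587)

[34.14, 49.86]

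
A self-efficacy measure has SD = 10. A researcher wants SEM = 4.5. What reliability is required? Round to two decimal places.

0.80

Required reliability = 1 − (SEM/SD)² = 1 − 0.2025 ≈ 0.7975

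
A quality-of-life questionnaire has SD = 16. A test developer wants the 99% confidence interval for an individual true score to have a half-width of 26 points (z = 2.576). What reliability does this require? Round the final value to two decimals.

0.60

Required SEM = 26 / 2.576 ≈ 10.09317
Required reliability = 1 − (SEM/SD)² = 1 − 0.39794 ≈ 0.60206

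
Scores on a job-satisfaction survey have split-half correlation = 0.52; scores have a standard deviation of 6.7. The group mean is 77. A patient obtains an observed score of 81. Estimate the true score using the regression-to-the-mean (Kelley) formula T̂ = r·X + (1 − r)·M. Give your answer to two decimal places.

Full-length reliability (Spearman-Brown) = 2(0.52)/(1+0.52) ≈ 0.6842
T̂ = r·X + (1 − r)·M = 0.6842×81 + 0.3158×77 ≈ 55.4211 + 24.3158 ≈ 79.7368

79.74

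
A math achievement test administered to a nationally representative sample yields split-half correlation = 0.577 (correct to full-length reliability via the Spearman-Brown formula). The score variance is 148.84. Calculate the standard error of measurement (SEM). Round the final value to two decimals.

6.32

SD = √148.84 = 12.20000
Full-length reliability (Spearman-Brown) = 2(0.577)/(1+0.577) ≃ 0.73177
SEM = 12.20000·√(1 − 0.73177) ≃ 6.31850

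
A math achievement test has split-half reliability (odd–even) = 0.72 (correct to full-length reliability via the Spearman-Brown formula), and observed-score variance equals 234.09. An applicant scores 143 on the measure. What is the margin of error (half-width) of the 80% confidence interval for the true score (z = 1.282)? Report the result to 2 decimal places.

7.91

SD = √234.09 ≈ 15.3000
Spearman-Brown: r = 2(0.72) / (1 + 0.72) = 1.4400 / 1.7200 ≈ 0.8372
SEM = 15.3000 · √(1 − 0.8372) = 15.3000 · √0.1628 ≈ 15.3000 · 0.4035 ≈ 6.1731
Margin = 1.282 · 6.1731 ≈ 7.9140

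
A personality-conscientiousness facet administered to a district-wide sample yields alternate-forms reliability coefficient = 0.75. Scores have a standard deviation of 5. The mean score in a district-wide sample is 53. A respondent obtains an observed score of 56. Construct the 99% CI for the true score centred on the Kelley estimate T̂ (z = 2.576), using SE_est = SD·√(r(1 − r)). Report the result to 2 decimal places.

T̂ = 0.75000(56) + 0.25000(53) ≃ 55.25000
SE_est = 5.00000·√[r(1 − r)] ≃ 2.16506
99% CI: 55.25000 ± 5.57720 ≃ (49.67280, 60.82720)

[49.67, 60.83]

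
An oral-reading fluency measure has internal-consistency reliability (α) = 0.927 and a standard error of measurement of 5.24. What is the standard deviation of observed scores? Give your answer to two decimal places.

σ = SEM·(1 − r)^(−1/2) ≃ 5.24·3.701 ≃ 19.394

19.39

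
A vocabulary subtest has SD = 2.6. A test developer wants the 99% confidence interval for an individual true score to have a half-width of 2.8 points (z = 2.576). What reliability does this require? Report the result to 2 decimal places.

0.83

SEM needed = half-width / z = 2.8/2.576 ≃ 1.087
Required reliability = 1 − (SEM/SD)² = 1 − 0.175 ≃ 0.825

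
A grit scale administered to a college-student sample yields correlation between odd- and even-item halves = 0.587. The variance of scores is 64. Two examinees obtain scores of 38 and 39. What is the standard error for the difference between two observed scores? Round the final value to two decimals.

5.77

σ = 64^(1/2) = 8.0000
Full-length reliability (Spearman-Brown) = 2(0.587)/(1+0.587) ≃ 0.7398
SEM = 8.0000 × √(1 − 0.7398) = 8.0000 × √0.2602 ≃ 8.0000 × 0.5101 ≃ 4.0811
SE_diff = √2 × SEM ≃ 5.7715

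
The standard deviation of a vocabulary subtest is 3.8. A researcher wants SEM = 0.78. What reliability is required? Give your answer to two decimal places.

r = 1 − (SEM / SD)² = 1 − (0.7800 / 3.8)² ≃ 1 − 0.0421 ≃ 0.9579

0.96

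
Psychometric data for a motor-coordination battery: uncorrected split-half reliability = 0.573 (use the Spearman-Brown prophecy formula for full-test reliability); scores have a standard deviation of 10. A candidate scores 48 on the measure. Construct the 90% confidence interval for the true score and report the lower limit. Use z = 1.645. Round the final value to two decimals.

39.43

Full-length reliability (Spearman-Brown) = 2(0.573)/(1+0.573) ≈ 0.7285
The standard error of measurement is 10.0000×√(1 − 0.7285) ≈ 10.0000×0.5210 ≈ 5.2101.
1.645 × SEM ≈ 8.5707
Lower limit = 48 − 8.5707 ≈ 39.4293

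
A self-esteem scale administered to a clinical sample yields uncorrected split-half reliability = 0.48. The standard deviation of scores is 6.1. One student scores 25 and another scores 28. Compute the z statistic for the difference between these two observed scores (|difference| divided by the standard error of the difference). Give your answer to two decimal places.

0.59

Full-length reliability (Spearman-Brown) = 2(0.48)/(1+0.48) ≃ 0.649
SEM = 6.100 * √(1 − 0.649) = 6.100 * √0.351 ≃ 6.100 * 0.593 ≃ 3.616
SE_diff = √2 * SEM ≃ 5.113
z = 3 / 5.113 ≃ 0.587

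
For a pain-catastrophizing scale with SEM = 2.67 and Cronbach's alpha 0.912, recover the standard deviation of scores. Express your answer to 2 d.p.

SD = SEM / √(1 − r) = 2.67 / √0.0880 ≈ 2.67 / 0.2966 ≈ 9.0006

9.00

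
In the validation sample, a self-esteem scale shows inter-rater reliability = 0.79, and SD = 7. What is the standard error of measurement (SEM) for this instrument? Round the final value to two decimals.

SEM = 7.00000·√(1 − 0.79000) ≃ 3.20780

3.21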